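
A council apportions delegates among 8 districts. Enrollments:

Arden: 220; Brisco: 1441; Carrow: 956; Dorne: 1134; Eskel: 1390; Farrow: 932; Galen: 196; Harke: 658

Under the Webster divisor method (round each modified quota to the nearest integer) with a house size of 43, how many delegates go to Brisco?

Standard divisor 6927/43 ≈ 161.093; standard quotas: Arden 1.366, Brisco 8.945, Carrow 5.934, Dorne 7.039, Eskel 8.629, Farrow 5.785, Galen 1.217, Harke 4.085.
Rounding to the nearest integer gives Arden 1, Brisco 9, Carrow 6, Dorne 7, Eskel 9, Farrow 6, Galen 1, Harke 4 — total 43, matching the house size, so no adjustment is needed.
Brisco receives 9.

9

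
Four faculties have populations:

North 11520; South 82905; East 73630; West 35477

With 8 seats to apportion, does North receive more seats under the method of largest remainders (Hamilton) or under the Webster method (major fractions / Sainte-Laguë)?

Hamilton

Hamilton: North 1, South 3, East 3, West 1.
Webster: North 0, South 4, East 3, West 1.
North gets 1 under Hamilton and 0 under Webster.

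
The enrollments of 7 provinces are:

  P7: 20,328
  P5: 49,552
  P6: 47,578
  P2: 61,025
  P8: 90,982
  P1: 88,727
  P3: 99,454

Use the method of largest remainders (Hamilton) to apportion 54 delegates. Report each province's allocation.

P7 2, P5 6, P6 6, P2 7, P8 11, P1 10, P3 12

Total 457646; standard divisor 457646/54 ≈ 8474.926.
Standard quotas: P7 2.3986, P5 5.8469, P6 5.6140, P2 7.2007, P8 10.7354, P1 10.4694, P3 11.7351.
Lower quotas: P7 2, P5 5, P6 5, P2 7, P8 10, P1 10, P3 11 (sum 50, leaving 4 seats).
Remainders in descending order: P5 0.8469, P8 0.7354, P3 0.7351, P6 0.6140, P1 0.4694, P7 0.3986, P2 0.2007.
The surplus seats go to P5, P8, P3, P6.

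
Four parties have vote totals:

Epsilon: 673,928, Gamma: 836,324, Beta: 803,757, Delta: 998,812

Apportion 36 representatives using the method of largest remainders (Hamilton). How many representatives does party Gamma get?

9

The standard divisor is 3312821/36 ≈ 92022.806.
Standard quotas: Epsilon 7.3235, Gamma 9.0882, Beta 8.7343, Delta 10.8540.
Lower quotas: Epsilon 7, Gamma 9, Beta 8, Delta 10 (sum 34, leaving 2 seats).
Remainders in descending order: Delta 0.8540, Beta 0.7343, Epsilon 0.3235, Gamma 0.0882.
The surplus seats go to Delta, Beta.
Gamma receives 9.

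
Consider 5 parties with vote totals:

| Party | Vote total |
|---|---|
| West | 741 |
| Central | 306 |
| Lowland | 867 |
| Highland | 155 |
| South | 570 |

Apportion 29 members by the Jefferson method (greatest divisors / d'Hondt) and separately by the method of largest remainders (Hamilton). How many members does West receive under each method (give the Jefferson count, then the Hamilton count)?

9 and 8

Jefferson: West 9, Central 3, Lowland 10, Highland 1, South 6.
Hamilton: West 8, Central 3, Lowland 10, Highland 2, South 6.
West gets 9 under Jefferson and 8 under Hamilton.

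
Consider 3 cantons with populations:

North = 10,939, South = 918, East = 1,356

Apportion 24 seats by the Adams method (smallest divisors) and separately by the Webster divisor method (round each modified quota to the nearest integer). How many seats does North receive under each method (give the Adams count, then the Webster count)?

19 and 20

Adams: North 19, South 2, East 3.
Webster: North 20, South 2, East 2.
North gets 19 under Adams and 20 under Webster.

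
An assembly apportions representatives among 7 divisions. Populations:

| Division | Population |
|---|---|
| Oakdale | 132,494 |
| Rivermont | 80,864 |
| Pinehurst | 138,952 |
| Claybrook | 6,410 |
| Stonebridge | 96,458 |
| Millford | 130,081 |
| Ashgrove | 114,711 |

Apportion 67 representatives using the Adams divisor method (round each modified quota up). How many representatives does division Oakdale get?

13

Standard divisor 699970/67 ≈ 10447.313; standard quotas: Oakdale 12.682, Rivermont 7.740, Pinehurst 13.300, Claybrook 0.614, Stonebridge 9.233, Millford 12.451, Ashgrove 10.980.
Rounding up gives 13, 8, 14, 1, 10, 13, 11 = 70 seats, so the divisor must be adjusted.
With modified divisor 10900: modified quotas Oakdale 12.155, Rivermont 7.419, Pinehurst 12.748, Claybrook 0.588, Stonebridge 8.849, Millford 11.934, Ashgrove 10.524.
Rounding up: Oakdale 13, Rivermont 8, Pinehurst 13, Claybrook 1, Stonebridge 9, Millford 12, Ashgrove 11 (total 67).
Oakdale receives 13.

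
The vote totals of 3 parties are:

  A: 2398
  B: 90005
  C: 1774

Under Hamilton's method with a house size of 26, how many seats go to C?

0

The standard divisor is 94177/26 ≈ 3622.192.
Standard quotas: A 0.6620, B 24.8482, C 0.4898.
Lower quotas: A 0, B 24, C 0 (sum 24, leaving 2 seats).
Remainders in descending order: B 0.8482, A 0.6620, C 0.4898.
Largest remainders: B, A receive the extra seats.
C receives 0.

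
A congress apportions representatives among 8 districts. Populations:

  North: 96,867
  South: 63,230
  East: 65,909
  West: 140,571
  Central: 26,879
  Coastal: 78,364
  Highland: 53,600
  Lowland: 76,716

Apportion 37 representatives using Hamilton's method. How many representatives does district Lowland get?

5

Total 602136; standard divisor 602136/37 ≈ 16273.946.
Standard quotas: North 5.9523, South 3.8854, East 4.0500, West 8.6378, Central 1.6517, Coastal 4.8153, Highland 3.2936, Lowland 4.7140.
Lower quotas: North 5, South 3, East 4, West 8, Central 1, Coastal 4, Highland 3, Lowland 4 (sum 32, leaving 5 seats).
Remainders in descending order: North 0.9523, South 0.8854, Coastal 0.8153, Lowland 0.7140, Central 0.6517, West 0.6378, Highland 0.2936, East 0.0500.
Largest remainders: North, South, Coastal, Lowland, Central receive the extra seats.
Lowland receives 5.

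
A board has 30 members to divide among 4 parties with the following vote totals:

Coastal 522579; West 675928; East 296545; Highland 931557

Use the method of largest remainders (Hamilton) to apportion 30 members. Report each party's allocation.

Coastal 6; West 8; East 4; Highland 12

Total 2426609; standard divisor 2426609/30 ≈ 80886.967.
Standard quotas: Coastal 6.4606, West 8.3565, East 3.6662, Highland 11.5168.
Lower quotas: Coastal 6, West 8, East 3, Highland 11 (sum 28, leaving 2 seats).
Remainders in descending order: East 0.6662, Highland 0.5168, Coastal 0.4606, West 0.3565.
The surplus seats go to East, Highland.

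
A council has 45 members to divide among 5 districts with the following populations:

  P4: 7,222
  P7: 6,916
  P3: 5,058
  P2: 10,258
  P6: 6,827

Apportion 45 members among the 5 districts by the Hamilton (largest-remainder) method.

P4 9, P7 9, P3 6, P2 13, P6 8

The standard divisor is 36281/45 ≈ 806.244.
Standard quotas: P4 8.9576, P7 8.5780, P3 6.2735, P2 12.7232, P6 8.4677.
Lower quotas: P4 8, P7 8, P3 6, P2 12, P6 8 (sum 42, leaving 3 seats).
Remainders in descending order: P4 0.9576, P2 0.7232, P7 0.5780, P6 0.4677, P3 0.2735.
The surplus seats go to P4, P2, P7.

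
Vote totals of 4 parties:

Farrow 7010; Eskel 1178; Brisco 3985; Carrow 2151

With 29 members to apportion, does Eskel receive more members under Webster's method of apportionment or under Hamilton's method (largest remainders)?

Webster: Farrow 15, Eskel 2, Brisco 8, Carrow 4.
Hamilton: Farrow 14, Eskel 3, Brisco 8, Carrow 4.
Eskel gets 2 under Webster and 3 under Hamilton.

Hamilton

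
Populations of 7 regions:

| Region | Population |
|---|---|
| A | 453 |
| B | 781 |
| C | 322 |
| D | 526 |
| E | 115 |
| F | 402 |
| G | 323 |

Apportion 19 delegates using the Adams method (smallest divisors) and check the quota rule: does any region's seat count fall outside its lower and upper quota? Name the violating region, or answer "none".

Standard quotas: A 2.946, B 5.078, C 2.094, D 3.420, E 0.748, F 2.614, G 2.100.
Adams allocation: A 3, B 5, C 2, D 3, E 1, F 3, G 2.
Every allocation lies between the lower and upper quota.

none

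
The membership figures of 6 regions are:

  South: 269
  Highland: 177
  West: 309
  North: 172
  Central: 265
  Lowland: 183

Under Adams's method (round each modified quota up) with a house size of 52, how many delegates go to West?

11

Standard divisor 1375/52 ≈ 26.442; standard quotas: South 10.173, Highland 6.694, West 11.686, North 6.505, Central 10.022, Lowland 6.921.
Rounding up gives 11, 7, 12, 7, 11, 7 = 55 seats, so the divisor must be adjusted.
With modified divisor 28.4: modified quotas South 9.472, Highland 6.232, West 10.880, North 6.056, Central 9.331, Lowland 6.444.
Rounding up: South 10, Highland 7, West 11, North 7, Central 10, Lowland 7 (total 52).
West receives 11.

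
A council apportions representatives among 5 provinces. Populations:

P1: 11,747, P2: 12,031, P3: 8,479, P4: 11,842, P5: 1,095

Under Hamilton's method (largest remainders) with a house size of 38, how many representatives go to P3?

Standard divisor: 45194 ÷ 38 ≈ 1189.316.
Standard quotas: P1 9.8771, P2 10.1159, P3 7.1293, P4 9.9570, P5 0.9207.
Lower quotas: P1 9, P2 10, P3 7, P4 9, P5 0 (sum 35, leaving 3 seats).
Remainders in descending order: P4 0.9570, P5 0.9207, P1 0.8771, P3 0.1293, P2 0.1159.
Largest remainders: P4, P5, P1 receive the extra seats.
P3 receives 7.

7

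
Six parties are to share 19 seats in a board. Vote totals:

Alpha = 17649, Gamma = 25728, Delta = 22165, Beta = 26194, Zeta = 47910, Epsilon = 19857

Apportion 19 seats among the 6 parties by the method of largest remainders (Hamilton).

The standard divisor is 159503/19 ≈ 8394.895.
Standard quotas: Alpha 2.1023, Gamma 3.0647, Delta 2.6403, Beta 3.1202, Zeta 5.7070, Epsilon 2.3654.
Lower quotas: Alpha 2, Gamma 3, Delta 2, Beta 3, Zeta 5, Epsilon 2 (sum 17, leaving 2 seats).
Remainders in descending order: Zeta 0.7070, Delta 0.6403, Epsilon 0.3654, Beta 0.1202, Alpha 0.1023, Gamma 0.0647.
Largest remainders: Zeta, Delta receive the extra seats.

Alpha: 2, Gamma: 3, Delta: 3, Beta: 3, Zeta: 6, Epsilon: 2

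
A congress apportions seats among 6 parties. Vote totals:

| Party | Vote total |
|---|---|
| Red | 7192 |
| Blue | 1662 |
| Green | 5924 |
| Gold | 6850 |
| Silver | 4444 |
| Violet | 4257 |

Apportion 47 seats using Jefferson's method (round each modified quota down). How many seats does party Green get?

9

Standard divisor 30329/47 ≈ 645.298; standard quotas: Red 11.145, Blue 2.576, Green 9.180, Gold 10.615, Silver 6.887, Violet 6.597.
Rounding down gives 11, 2, 9, 10, 6, 6 = 44 seats, so the divisor must be adjusted.
With modified divisor 604: modified quotas Red 11.907, Blue 2.752, Green 9.808, Gold 11.341, Silver 7.358, Violet 7.048.
Rounding down: Red 11, Blue 2, Green 9, Gold 11, Silver 7, Violet 7 (total 47).
Green receives 9.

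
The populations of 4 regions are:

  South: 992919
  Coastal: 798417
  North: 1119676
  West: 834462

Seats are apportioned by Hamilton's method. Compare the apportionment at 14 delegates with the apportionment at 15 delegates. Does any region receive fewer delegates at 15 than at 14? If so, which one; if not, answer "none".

At 14 seats: South 4, Coastal 3, North 4, West 3.
At 15 seats: South 4, Coastal 3, North 5, West 3.
No region's allocation decreased.

none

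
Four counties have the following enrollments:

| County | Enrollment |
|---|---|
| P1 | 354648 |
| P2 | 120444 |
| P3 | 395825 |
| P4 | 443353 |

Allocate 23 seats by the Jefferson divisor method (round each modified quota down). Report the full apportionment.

Standard divisor 1314270/23 ≈ 57142.174; standard quotas: P1 6.206, P2 2.108, P3 6.927, P4 7.759.
Rounding down gives 6, 2, 6, 7 = 21 seats, so the divisor must be adjusted.
With modified divisor 53000: modified quotas P1 6.691, P2 2.273, P3 7.468, P4 8.365.
Rounding down: P1 6, P2 2, P3 7, P4 8 (total 23).

P1: 6, P2: 2, P3: 7, P4: 8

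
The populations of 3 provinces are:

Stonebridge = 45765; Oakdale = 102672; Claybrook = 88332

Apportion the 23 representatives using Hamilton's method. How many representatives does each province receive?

Stonebridge: 4, Oakdale: 10, Claybrook: 9

Standard divisor: 236769 ÷ 23 ≈ 10294.304.
Standard quotas: Stonebridge 4.4457, Oakdale 9.9737, Claybrook 8.5807.
Lower quotas: Stonebridge 4, Oakdale 9, Claybrook 8 (sum 21, leaving 2 seats).
Remainders in descending order: Oakdale 0.9737, Claybrook 0.5807, Stonebridge 0.4457.
The surplus seats go to Oakdale, Claybrook.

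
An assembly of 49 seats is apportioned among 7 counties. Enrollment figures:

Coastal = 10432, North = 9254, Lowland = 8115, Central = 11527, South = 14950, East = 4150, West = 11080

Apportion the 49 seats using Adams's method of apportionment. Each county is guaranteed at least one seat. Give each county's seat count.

Standard divisor 69508/49 ≈ 1418.531; standard quotas: Coastal 7.354, North 6.524, Lowland 5.721, Central 8.126, South 10.539, East 2.926, West 7.811.
Rounding up gives 8, 7, 6, 9, 11, 3, 8 = 52 seats, so the divisor must be adjusted.
With modified divisor 1500: modified quotas Coastal 6.955, North 6.169, Lowland 5.410, Central 7.685, South 9.967, East 2.767, West 7.387.
Rounding up: Coastal 7, North 7, Lowland 6, Central 8, South 10, East 3, West 8 (total 49).

Coastal: 7, North: 7, Lowland: 6, Central: 8, South: 10, East: 3, West: 8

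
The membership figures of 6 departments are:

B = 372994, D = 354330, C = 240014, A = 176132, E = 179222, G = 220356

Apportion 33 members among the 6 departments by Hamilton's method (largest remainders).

Standard divisor: 1543048 ÷ 33 ≈ 46759.03.
Standard quotas: B 7.9769, D 7.5778, C 5.1330, A 3.7668, E 3.8329, G 4.7126.
Lower quotas: B 7, D 7, C 5, A 3, E 3, G 4 (sum 29, leaving 4 seats).
Remainders in descending order: B 0.9769, E 0.8329, A 0.7668, G 0.7126, D 0.5778, C 0.1330.
The surplus seats go to B, E, A, G.

B=8, D=7, C=5, A=4, E=4, G=5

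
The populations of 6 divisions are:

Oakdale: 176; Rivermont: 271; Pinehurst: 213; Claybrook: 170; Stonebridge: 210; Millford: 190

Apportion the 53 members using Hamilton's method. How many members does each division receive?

The standard divisor is 1230/53 ≈ 23.208.
Standard quotas: Oakdale 7.584, Rivermont 11.677, Pinehurst 9.178, Claybrook 7.325, Stonebridge 9.049, Millford 8.187.
Lower quotas: Oakdale 7, Rivermont 11, Pinehurst 9, Claybrook 7, Stonebridge 9, Millford 8 (sum 51, leaving 2 seats).
Remainders in descending order: Rivermont 0.677, Oakdale 0.584, Claybrook 0.325, Millford 0.187, Pinehurst 0.178, Stonebridge 0.049.
Largest remainders: Rivermont, Oakdale receive the extra seats.

Oakdale 8; Rivermont 12; Pinehurst 9; Claybrook 7; Stonebridge 9; Millford 8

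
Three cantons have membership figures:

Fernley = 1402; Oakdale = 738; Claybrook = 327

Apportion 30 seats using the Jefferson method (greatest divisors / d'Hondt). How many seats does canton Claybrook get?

Standard divisor 2467/30 ≈ 82.233; standard quotas: Fernley 17.049, Oakdale 8.974, Claybrook 3.976.
Rounding down gives 17, 8, 3 = 28 seats, so the divisor must be adjusted.
With modified divisor 80: modified quotas Fernley 17.525, Oakdale 9.225, Claybrook 4.088.
Rounding down: Fernley 17, Oakdale 9, Claybrook 4 (total 30).
Claybrook receives 4.

4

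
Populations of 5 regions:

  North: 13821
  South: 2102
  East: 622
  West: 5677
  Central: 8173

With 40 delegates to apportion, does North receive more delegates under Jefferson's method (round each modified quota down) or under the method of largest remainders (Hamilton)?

Jefferson: North 19, South 2, East 0, West 8, Central 11.
Hamilton: North 18, South 3, East 1, West 7, Central 11.
North gets 19 under Jefferson and 18 under Hamilton.

Jefferson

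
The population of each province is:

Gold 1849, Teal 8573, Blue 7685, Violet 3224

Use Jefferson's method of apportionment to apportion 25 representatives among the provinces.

Standard divisor 21331/25 ≈ 853.24; standard quotas: Gold 2.167, Teal 10.048, Blue 9.007, Violet 3.779.
Rounding down gives 2, 10, 9, 3 = 24 seats, so the divisor must be adjusted.
With modified divisor 800: modified quotas Gold 2.311, Teal 10.716, Blue 9.606, Violet 4.030.
Rounding down: Gold 2, Teal 10, Blue 9, Violet 4 (total 25).

Gold 2, Teal 10, Blue 9, Violet 4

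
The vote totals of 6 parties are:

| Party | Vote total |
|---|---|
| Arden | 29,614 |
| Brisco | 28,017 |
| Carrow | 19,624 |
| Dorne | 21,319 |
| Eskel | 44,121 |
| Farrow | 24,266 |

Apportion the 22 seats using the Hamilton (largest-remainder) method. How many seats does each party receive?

Arden: 4, Brisco: 4, Carrow: 2, Dorne: 3, Eskel: 6, Farrow: 3

Total 166961; standard divisor 166961/22 ≈ 7589.136.
Standard quotas: Arden 3.9022, Brisco 3.6917, Carrow 2.5858, Dorne 2.8091, Eskel 5.8137, Farrow 3.1975.
Lower quotas: Arden 3, Brisco 3, Carrow 2, Dorne 2, Eskel 5, Farrow 3 (sum 18, leaving 4 seats).
Remainders in descending order: Arden 0.9022, Eskel 0.8137, Dorne 0.8091, Brisco 0.6917, Carrow 0.5858, Farrow 0.1975.
Largest remainders: Arden, Eskel, Dorne, Brisco receive the extra seats.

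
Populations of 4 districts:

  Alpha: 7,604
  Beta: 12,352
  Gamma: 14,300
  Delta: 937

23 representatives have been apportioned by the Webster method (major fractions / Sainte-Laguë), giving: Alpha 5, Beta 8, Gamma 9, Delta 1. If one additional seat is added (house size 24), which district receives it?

Priority for the next seat is population ÷ (current seats + 0.5).
Priorities: Alpha 1382.545, Beta 1453.176, Gamma 1505.263, Delta 624.667.
Highest priority: Gamma.

Gamma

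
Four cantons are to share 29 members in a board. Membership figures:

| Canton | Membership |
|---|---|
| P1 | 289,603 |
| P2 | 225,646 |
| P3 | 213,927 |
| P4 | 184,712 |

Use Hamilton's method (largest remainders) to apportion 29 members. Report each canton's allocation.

P1=9; P2=7; P3=7; P4=6

Total 913888; standard divisor 913888/29 ≈ 31513.379.
Standard quotas: P1 9.1898, P2 7.1603, P3 6.7885, P4 5.8614.
Lower quotas: P1 9, P2 7, P3 6, P4 5 (sum 27, leaving 2 seats).
Remainders in descending order: P4 0.8614, P3 0.7885, P1 0.1898, P2 0.1603.
The surplus seats go to P4, P3.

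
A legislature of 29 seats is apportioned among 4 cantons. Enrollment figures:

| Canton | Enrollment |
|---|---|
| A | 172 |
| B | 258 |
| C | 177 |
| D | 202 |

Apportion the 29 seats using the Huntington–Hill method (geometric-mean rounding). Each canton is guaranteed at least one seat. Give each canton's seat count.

A 6; B 9; C 7; D 7

With divisor 27.3: modified quotas A 6.300, B 9.451, C 6.484, D 7.399.
Geometric-mean thresholds: A √(6·7)=6.481, B √(9·10)=9.487, C √(6·7)=6.481, D √(7·8)=7.483.
Each quota rounded against its threshold gives A 6, B 9, C 7, D 7 (total 29).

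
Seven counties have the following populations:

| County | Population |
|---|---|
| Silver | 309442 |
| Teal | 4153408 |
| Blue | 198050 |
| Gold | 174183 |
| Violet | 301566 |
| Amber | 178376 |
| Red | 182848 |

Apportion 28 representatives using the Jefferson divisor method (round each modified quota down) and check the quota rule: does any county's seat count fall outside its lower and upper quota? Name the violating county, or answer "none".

Teal

Standard quotas: Silver 1.576, Teal 21.153, Blue 1.009, Gold 0.887, Violet 1.536, Amber 0.908, Red 0.931.
Jefferson allocation: Silver 1, Teal 23, Blue 1, Gold 0, Violet 1, Amber 1, Red 1.
Teal has quota 21.153 (lower 21, upper 22) but receives 23 — outside the quota interval.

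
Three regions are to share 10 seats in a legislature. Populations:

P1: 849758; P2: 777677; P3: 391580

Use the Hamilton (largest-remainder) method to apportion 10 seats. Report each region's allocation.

Total 2019015; standard divisor 2019015/10 ≈ 201901.5.
Standard quotas: P1 4.2088, P2 3.8518, P3 1.9395.
Lower quotas: P1 4, P2 3, P3 1 (sum 8, leaving 2 seats).
Remainders in descending order: P3 0.9395, P2 0.8518, P1 0.2088.
Largest remainders: P3, P2 receive the extra seats.

P1=4, P2=4, P3=2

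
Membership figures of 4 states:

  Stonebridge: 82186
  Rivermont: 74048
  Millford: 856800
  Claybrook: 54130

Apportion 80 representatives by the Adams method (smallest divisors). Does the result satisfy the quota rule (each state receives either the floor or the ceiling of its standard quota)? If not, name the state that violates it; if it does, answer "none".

Standard quotas: Stonebridge 6.161, Rivermont 5.551, Millford 64.230, Claybrook 4.058.
Adams allocation: Stonebridge 7, Rivermont 6, Millford 63, Claybrook 4.
Millford has quota 64.230 (lower 64, upper 65) but receives 63 — outside the quota interval.

Millford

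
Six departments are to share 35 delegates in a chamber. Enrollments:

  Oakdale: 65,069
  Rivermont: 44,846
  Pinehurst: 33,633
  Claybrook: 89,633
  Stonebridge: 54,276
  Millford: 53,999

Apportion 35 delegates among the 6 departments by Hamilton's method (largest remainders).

Oakdale: 7; Rivermont: 5; Pinehurst: 3; Claybrook: 9; Stonebridge: 6; Millford: 5

Total 341456; standard divisor 341456/35 ≈ 9755.886.
Standard quotas: Oakdale 6.6697, Rivermont 4.5968, Pinehurst 3.4475, Claybrook 9.1876, Stonebridge 5.5634, Millford 5.5350.
Lower quotas: Oakdale 6, Rivermont 4, Pinehurst 3, Claybrook 9, Stonebridge 5, Millford 5 (sum 32, leaving 3 seats).
Remainders in descending order: Oakdale 0.6697, Rivermont 0.5968, Stonebridge 0.5634, Millford 0.5350, Pinehurst 0.4475, Claybrook 0.1876.
The surplus seats go to Oakdale, Rivermont, Stonebridge.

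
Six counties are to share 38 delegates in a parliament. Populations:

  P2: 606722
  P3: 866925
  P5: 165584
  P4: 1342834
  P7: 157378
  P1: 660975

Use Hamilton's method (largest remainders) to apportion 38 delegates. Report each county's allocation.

P2=6, P3=9, P5=2, P4=13, P7=1, P1=7

Standard divisor: 3800418 ÷ 38 = 100011.
Standard quotas: P2 6.0666, P3 8.6683, P5 1.6557, P4 13.4269, P7 1.5736, P1 6.6090.
Lower quotas: P2 6, P3 8, P5 1, P4 13, P7 1, P1 6 (sum 35, leaving 3 seats).
Remainders in descending order: P3 0.6683, P5 0.6557, P1 0.6090, P7 0.5736, P4 0.4269, P2 0.0666.
Largest remainders: P3, P5, P1 receive the extra seats.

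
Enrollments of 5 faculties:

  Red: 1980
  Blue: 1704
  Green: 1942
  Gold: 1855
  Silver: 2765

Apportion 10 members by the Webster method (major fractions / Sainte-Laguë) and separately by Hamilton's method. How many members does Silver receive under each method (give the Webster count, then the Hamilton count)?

2 and 3

Webster: Red 2, Blue 2, Green 2, Gold 2, Silver 2.
Hamilton: Red 2, Blue 1, Green 2, Gold 2, Silver 3.
Silver gets 2 under Webster and 3 under Hamilton.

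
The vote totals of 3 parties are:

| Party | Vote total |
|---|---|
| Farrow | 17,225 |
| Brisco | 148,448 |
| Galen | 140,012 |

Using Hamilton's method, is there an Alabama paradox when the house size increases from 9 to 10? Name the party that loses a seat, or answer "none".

At 9 seats: Farrow 1, Brisco 4, Galen 4.
At 10 seats: Farrow 0, Brisco 5, Galen 5.
Farrow drops from 1 to 0.

Farrow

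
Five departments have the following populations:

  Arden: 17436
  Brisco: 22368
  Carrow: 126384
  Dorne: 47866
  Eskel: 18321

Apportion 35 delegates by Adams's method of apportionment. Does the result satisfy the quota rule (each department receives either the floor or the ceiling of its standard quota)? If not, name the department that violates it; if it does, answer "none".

Carrow

Standard quotas: Arden 2.626, Brisco 3.369, Carrow 19.036, Dorne 7.210, Eskel 2.759.
Adams allocation: Arden 3, Brisco 4, Carrow 18, Dorne 7, Eskel 3.
Carrow has quota 19.036 (lower 19, upper 20) but receives 18 — outside the quota interval.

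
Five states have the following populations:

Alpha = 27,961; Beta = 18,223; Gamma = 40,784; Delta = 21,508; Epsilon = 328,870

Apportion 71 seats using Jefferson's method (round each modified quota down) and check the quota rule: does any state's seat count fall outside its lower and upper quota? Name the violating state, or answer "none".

Epsilon

Standard quotas: Alpha 4.539, Beta 2.958, Gamma 6.621, Delta 3.492, Epsilon 53.390.
Jefferson allocation: Alpha 4, Beta 3, Gamma 6, Delta 3, Epsilon 55.
Epsilon has quota 53.390 (lower 53, upper 54) but receives 55 — outside the quota interval.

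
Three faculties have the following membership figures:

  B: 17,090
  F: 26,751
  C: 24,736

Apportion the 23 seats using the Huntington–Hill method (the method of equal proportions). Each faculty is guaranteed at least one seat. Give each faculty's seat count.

With divisor 3018: modified quotas B 5.663, F 8.864, C 8.196.
Geometric-mean thresholds: B √(5·6)=5.477, F √(8·9)=8.485, C √(8·9)=8.485.
Each quota rounded against its threshold gives B 6, F 9, C 8 (total 23).

B=6, F=9, C=8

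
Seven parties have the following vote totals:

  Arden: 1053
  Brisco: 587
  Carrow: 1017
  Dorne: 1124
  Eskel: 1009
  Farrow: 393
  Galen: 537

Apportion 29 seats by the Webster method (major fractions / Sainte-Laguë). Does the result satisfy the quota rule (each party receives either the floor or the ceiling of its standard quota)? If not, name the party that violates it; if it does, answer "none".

Standard quotas: Arden 5.339, Brisco 2.976, Carrow 5.156, Dorne 5.699, Eskel 5.116, Farrow 1.992, Galen 2.723.
Webster allocation: Arden 5, Brisco 3, Carrow 5, Dorne 6, Eskel 5, Farrow 2, Galen 3.
Every allocation lies between the lower and upper quota.

none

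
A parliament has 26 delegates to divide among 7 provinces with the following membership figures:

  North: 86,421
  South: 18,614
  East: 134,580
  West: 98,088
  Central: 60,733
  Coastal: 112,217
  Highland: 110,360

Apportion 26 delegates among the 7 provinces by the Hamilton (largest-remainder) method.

North 3; South 1; East 6; West 4; Central 2; Coastal 5; Highland 5

The standard divisor is 621013/26 ≈ 23885.115.
Standard quotas: North 3.6182, South 0.7793, East 5.6345, West 4.1067, Central 2.5427, Coastal 4.6982, Highland 4.6205.
Lower quotas: North 3, South 0, East 5, West 4, Central 2, Coastal 4, Highland 4 (sum 22, leaving 4 seats).
Remainders in descending order: South 0.7793, Coastal 0.6982, East 0.6345, Highland 0.6205, North 0.6182, Central 0.5427, West 0.1067.
Largest remainders: South, Coastal, East, Highland receive the extra seats.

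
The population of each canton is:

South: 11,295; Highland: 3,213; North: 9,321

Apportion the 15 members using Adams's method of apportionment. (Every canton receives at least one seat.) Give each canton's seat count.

Standard divisor 23829/15 ≈ 1588.6; standard quotas: South 7.110, Highland 2.023, North 5.867.
Rounding up gives 8, 3, 6 = 17 seats, so the divisor must be adjusted.
With modified divisor 1700: modified quotas South 6.644, Highland 1.890, North 5.483.
Rounding up: South 7, Highland 2, North 6 (total 15).

South=7, Highland=2, North=6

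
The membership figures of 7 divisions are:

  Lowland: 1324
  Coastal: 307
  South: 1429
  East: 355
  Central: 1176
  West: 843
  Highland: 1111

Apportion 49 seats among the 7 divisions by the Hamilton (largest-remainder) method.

Lowland=10, Coastal=2, South=11, East=3, Central=9, West=6, Highland=8

Standard divisor: 6545 ÷ 49 ≈ 133.571.
Standard quotas: Lowland 9.912, Coastal 2.298, South 10.698, East 2.658, Central 8.804, West 6.311, Highland 8.318.
Lower quotas: Lowland 9, Coastal 2, South 10, East 2, Central 8, West 6, Highland 8 (sum 45, leaving 4 seats).
Remainders in descending order: Lowland 0.912, Central 0.804, South 0.698, East 0.658, Highland 0.318, West 0.311, Coastal 0.298.
The surplus seats go to Lowland, Central, South, East.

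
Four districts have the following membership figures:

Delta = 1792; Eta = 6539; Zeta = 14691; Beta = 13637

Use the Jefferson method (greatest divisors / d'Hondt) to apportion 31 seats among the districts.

Standard divisor 36659/31 ≈ 1182.548; standard quotas: Delta 1.515, Eta 5.530, Zeta 12.423, Beta 11.532.
Rounding down gives 1, 5, 12, 11 = 29 seats, so the divisor must be adjusted.
With modified divisor 1100: modified quotas Delta 1.629, Eta 5.945, Zeta 13.355, Beta 12.397.
Rounding down: Delta 1, Eta 5, Zeta 13, Beta 12 (total 31).

Delta=1, Eta=5, Zeta=13, Beta=12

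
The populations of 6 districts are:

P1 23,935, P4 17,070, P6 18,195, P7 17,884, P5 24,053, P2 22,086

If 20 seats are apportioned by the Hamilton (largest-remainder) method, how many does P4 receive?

3

Total 123223; standard divisor 123223/20 ≈ 6161.15.
Standard quotas: P1 3.8848, P4 2.7706, P6 2.9532, P7 2.9027, P5 3.9040, P2 3.5847.
Lower quotas: P1 3, P4 2, P6 2, P7 2, P5 3, P2 3 (sum 15, leaving 5 seats).
Remainders in descending order: P6 0.9532, P5 0.9040, P7 0.9027, P1 0.8848, P4 0.7706, P2 0.5847.
Largest remainders: P6, P5, P7, P1, P4 receive the extra seats.
P4 receives 3.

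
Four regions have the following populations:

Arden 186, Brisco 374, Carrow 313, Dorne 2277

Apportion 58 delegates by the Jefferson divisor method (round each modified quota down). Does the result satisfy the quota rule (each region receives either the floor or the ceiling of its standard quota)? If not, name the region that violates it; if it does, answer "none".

Dorne

Standard quotas: Arden 3.425, Brisco 6.886, Carrow 5.763, Dorne 41.926.
Jefferson allocation: Arden 3, Brisco 7, Carrow 5, Dorne 43.
Dorne has quota 41.926 (lower 41, upper 42) but receives 43 — outside the quota interval.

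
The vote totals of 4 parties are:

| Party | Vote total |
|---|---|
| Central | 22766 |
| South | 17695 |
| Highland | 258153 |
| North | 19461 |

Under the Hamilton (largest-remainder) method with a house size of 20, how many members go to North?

Standard divisor: 318075 ÷ 20 ≈ 15903.75.
Standard quotas: Central 1.4315, South 1.1126, Highland 16.2322, North 1.2237.
Lower quotas: Central 1, South 1, Highland 16, North 1 (sum 19, leaving 1 seat).
Remainders in descending order: Central 0.4315, Highland 0.2322, North 0.2237, South 0.1126.
The surplus seat goes to Central.
North receives 1.

1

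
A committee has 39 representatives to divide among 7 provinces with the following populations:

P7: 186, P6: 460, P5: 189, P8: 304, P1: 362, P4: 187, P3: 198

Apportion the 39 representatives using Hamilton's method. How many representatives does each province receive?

The standard divisor is 1886/39 ≈ 48.359.
Standard quotas: P7 3.846, P6 9.512, P5 3.908, P8 6.286, P1 7.486, P4 3.867, P3 4.094.
Lower quotas: P7 3, P6 9, P5 3, P8 6, P1 7, P4 3, P3 4 (sum 35, leaving 4 seats).
Remainders in descending order: P5 0.908, P4 0.867, P7 0.846, P6 0.512, P1 0.486, P8 0.286, P3 0.094.
The surplus seats go to P5, P4, P7, P6.

P7: 4; P6: 10; P5: 4; P8: 6; P1: 7; P4: 4; P3: 4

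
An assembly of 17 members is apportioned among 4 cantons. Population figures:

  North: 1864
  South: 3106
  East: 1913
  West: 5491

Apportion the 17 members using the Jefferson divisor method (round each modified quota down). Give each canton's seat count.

North 2; South 4; East 3; West 8

Standard divisor 12374/17 ≈ 727.882; standard quotas: North 2.561, South 4.267, East 2.628, West 7.544.
Rounding down gives 2, 4, 2, 7 = 15 seats, so the divisor must be adjusted.
With modified divisor 630: modified quotas North 2.959, South 4.930, East 3.037, West 8.716.
Rounding down: North 2, South 4, East 3, West 8 (total 17).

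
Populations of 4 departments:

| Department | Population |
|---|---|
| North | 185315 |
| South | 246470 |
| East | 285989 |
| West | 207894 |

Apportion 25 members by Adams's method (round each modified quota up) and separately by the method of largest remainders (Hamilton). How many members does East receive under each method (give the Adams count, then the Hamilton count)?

7 and 8

Adams: North 5, South 7, East 7, West 6.
Hamilton: North 5, South 7, East 8, West 5.
East gets 7 under Adams and 8 under Hamilton.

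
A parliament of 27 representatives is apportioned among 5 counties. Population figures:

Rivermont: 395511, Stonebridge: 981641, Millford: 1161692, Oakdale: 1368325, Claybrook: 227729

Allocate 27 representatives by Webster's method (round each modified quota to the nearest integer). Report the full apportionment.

Rivermont=3; Stonebridge=6; Millford=8; Oakdale=9; Claybrook=1

Standard divisor 4134898/27 ≈ 153144.37; standard quotas: Rivermont 2.583, Stonebridge 6.410, Millford 7.586, Oakdale 8.935, Claybrook 1.487.
Rounding to the nearest integer gives Rivermont 3, Stonebridge 6, Millford 8, Oakdale 9, Claybrook 1 — total 27, matching the house size, so no adjustment is needed.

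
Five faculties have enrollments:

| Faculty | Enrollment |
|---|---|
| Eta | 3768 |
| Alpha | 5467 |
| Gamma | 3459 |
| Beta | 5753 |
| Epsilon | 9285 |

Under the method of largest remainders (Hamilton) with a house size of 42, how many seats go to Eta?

The standard divisor is 27732/42 ≈ 660.286.
Standard quotas: Eta 5.7066, Alpha 8.2797, Gamma 5.2386, Beta 8.7129, Epsilon 14.0621.
Lower quotas: Eta 5, Alpha 8, Gamma 5, Beta 8, Epsilon 14 (sum 40, leaving 2 seats).
Remainders in descending order: Beta 0.7129, Eta 0.7066, Alpha 0.2797, Gamma 0.2386, Epsilon 0.0621.
The surplus seats go to Beta, Eta.
Eta receives 6.

6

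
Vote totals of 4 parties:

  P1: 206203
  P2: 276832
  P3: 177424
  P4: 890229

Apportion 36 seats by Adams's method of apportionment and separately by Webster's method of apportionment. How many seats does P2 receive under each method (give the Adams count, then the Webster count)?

7 and 6

Adams: P1 5, P2 7, P3 4, P4 20.
Webster: P1 5, P2 6, P3 4, P4 21.
P2 gets 7 under Adams and 6 under Webster.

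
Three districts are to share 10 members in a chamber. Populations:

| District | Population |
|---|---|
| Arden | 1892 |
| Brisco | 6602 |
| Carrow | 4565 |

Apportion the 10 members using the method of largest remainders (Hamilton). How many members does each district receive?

The standard divisor is 13059/10 ≈ 1305.9.
Standard quotas: Arden 1.4488, Brisco 5.0555, Carrow 3.4957.
Lower quotas: Arden 1, Brisco 5, Carrow 3 (sum 9, leaving 1 seat).
Remainders in descending order: Carrow 0.4957, Arden 0.4488, Brisco 0.0555.
The surplus seat goes to Carrow.

Arden 1, Brisco 5, Carrow 4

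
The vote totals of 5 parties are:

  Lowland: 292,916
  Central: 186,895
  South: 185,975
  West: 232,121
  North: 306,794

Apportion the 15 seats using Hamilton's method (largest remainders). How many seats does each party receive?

Total 1204701; standard divisor 1204701/15 ≈ 80313.4.
Standard quotas: Lowland 3.6472, Central 2.3271, South 2.3156, West 2.8902, North 3.8200.
Lower quotas: Lowland 3, Central 2, South 2, West 2, North 3 (sum 12, leaving 3 seats).
Remainders in descending order: West 0.8902, North 0.8200, Lowland 0.6472, Central 0.3271, South 0.3156.
Largest remainders: West, North, Lowland receive the extra seats.

Lowland 4, Central 2, South 2, West 3, North 4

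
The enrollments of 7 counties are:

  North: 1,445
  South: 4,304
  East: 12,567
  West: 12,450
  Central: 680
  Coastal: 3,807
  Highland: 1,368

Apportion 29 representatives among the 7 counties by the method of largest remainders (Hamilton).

North=1, South=3, East=10, West=10, Central=1, Coastal=3, Highland=1

The standard divisor is 36621/29 ≈ 1262.793.
Standard quotas: North 1.1443, South 3.4083, East 9.9517, West 9.8591, Central 0.5385, Coastal 3.0147, Highland 1.0833.
Lower quotas: North 1, South 3, East 9, West 9, Central 0, Coastal 3, Highland 1 (sum 26, leaving 3 seats).
Remainders in descending order: East 0.9517, West 0.8591, Central 0.5385, South 0.4083, North 0.1443, Highland 0.0833, Coastal 0.0147.
Largest remainders: East, West, Central receive the extra seats.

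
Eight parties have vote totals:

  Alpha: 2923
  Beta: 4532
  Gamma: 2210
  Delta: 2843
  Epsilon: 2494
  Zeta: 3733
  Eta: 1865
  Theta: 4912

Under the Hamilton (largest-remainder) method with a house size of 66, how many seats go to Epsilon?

Total 25512; standard divisor 25512/66 ≈ 386.545.
Standard quotas: Alpha 7.562, Beta 11.724, Gamma 5.717, Delta 7.355, Epsilon 6.452, Zeta 9.657, Eta 4.825, Theta 12.707.
Lower quotas: Alpha 7, Beta 11, Gamma 5, Delta 7, Epsilon 6, Zeta 9, Eta 4, Theta 12 (sum 61, leaving 5 seats).
Remainders in descending order: Eta 0.825, Beta 0.724, Gamma 0.717, Theta 0.707, Zeta 0.657, Alpha 0.562, Epsilon 0.452, Delta 0.355.
Largest remainders: Eta, Beta, Gamma, Theta, Zeta receive the extra seats.
Epsilon receives 6.

6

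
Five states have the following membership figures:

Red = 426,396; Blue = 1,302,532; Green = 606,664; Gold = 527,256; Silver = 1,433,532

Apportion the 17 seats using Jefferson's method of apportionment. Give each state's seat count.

Red: 1; Blue: 6; Green: 2; Gold: 2; Silver: 6

Standard divisor 4296380/17 ≈ 252728.235; standard quotas: Red 1.687, Blue 5.154, Green 2.400, Gold 2.086, Silver 5.672.
Rounding down gives 1, 5, 2, 2, 5 = 15 seats, so the divisor must be adjusted.
With modified divisor 215921: modified quotas Red 1.975, Blue 6.032, Green 2.810, Gold 2.442, Silver 6.639.
Rounding down: Red 1, Blue 6, Green 2, Gold 2, Silver 6 (total 17).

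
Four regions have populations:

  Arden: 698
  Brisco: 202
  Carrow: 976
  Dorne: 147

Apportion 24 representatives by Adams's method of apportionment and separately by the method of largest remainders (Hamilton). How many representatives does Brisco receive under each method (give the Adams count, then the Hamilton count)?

Adams: Arden 8, Brisco 3, Carrow 11, Dorne 2.
Hamilton: Arden 8, Brisco 2, Carrow 12, Dorne 2.
Brisco gets 3 under Adams and 2 under Hamilton.

3 and 2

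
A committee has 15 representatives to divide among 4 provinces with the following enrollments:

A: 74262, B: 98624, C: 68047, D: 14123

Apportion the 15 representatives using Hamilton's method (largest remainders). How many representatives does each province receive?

Total 255056; standard divisor 255056/15 ≈ 17003.733.
Standard quotas: A 4.3674, B 5.8001, C 4.0019, D 0.8306.
Lower quotas: A 4, B 5, C 4, D 0 (sum 13, leaving 2 seats).
Remainders in descending order: D 0.8306, B 0.8001, A 0.3674, C 0.0019.
Largest remainders: D, B receive the extra seats.

A: 4; B: 6; C: 4; D: 1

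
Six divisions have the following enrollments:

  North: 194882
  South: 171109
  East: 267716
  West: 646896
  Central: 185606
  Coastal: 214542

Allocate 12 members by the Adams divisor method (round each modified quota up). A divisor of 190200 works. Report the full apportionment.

With modified divisor 190200: modified quotas North 1.025, South 0.900, East 1.408, West 3.401, Central 0.976, Coastal 1.128.
Rounding up: North 2, South 1, East 2, West 4, Central 1, Coastal 2 (total 12).

North 2, South 1, East 2, West 4, Central 1, Coastal 2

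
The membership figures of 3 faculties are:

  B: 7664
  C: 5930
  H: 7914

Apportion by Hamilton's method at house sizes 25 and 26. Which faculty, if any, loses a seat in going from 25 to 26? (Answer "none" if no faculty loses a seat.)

none

At 25 seats: B 9, C 7, H 9.
At 26 seats: B 9, C 7, H 10.
No faculty's allocation decreased.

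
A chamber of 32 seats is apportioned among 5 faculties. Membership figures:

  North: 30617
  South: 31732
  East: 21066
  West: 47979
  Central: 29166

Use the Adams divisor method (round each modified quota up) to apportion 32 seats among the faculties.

North 6, South 6, East 4, West 10, Central 6

Standard divisor 160560/32 ≈ 5017.5; standard quotas: North 6.102, South 6.324, East 4.199, West 9.562, Central 5.813.
Rounding up gives 7, 7, 5, 10, 6 = 35 seats, so the divisor must be adjusted.
With modified divisor 5310: modified quotas North 5.766, South 5.976, East 3.967, West 9.036, Central 5.493.
Rounding up: North 6, South 6, East 4, West 10, Central 6 (total 32).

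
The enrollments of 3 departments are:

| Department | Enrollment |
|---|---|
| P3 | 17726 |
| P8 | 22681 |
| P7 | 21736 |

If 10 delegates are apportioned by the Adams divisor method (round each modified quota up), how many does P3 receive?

Standard divisor 62143/10 ≈ 6214.3; standard quotas: P3 2.852, P8 3.650, P7 3.498.
Rounding up gives 3, 4, 4 = 11 seats, so the divisor must be adjusted.
With modified divisor 7400: modified quotas P3 2.395, P8 3.065, P7 2.937.
Rounding up: P3 3, P8 4, P7 3 (total 10).
P3 receives 3.

3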